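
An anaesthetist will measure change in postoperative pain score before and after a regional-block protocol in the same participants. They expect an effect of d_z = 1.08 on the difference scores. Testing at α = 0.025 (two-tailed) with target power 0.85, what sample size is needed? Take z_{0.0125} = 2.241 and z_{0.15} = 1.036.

n = 10 pairs

For a paired (one-sample on differences) test: n = ((z_{α/2} + z_β) / d)².
z_{α/2} + z_β = 2.241 + 1.036 = 3.277.
n = (3.277 / 1.08)² = 3.034² = 9.21.
Round up.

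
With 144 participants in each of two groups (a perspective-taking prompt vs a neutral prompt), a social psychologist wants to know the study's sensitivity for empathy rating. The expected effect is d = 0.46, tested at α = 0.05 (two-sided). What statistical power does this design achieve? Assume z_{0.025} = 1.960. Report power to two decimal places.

For two equal groups, power = Φ(d·√(n/2) − z_{α/2}).
d·√(n/2) = 0.46 × √(144/2) = 0.46 × 8.485 = 3.903.
z_β = 3.903 − 1.960 = 1.943.
Power = Φ(1.943) = 0.974.

power ≈ 0.97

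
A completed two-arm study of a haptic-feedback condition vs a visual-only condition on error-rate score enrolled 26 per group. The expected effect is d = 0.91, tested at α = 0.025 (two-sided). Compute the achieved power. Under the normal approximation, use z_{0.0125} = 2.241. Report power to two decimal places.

For two equal groups, power = Φ(d·√(n/2) − z_{α/2}).
d·√(n/2) = 0.91 × √(26/2) = 0.91 × 3.606 = 3.281.
z_β = 3.281 − 2.241 = 1.040.
Power = Φ(1.040) = 0.851.

power ≈ 0.85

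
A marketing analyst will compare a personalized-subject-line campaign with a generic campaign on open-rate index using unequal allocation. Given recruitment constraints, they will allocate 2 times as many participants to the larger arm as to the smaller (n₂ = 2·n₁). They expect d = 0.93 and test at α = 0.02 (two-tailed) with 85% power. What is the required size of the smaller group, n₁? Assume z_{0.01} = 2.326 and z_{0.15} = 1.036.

n₁ = 20

With allocation ratio k = n₂/n₁ = 2, Var(x̄₁−x̄₂) = σ²(1/n₁ + 1/(k·n₁)) = σ²·(k+1)/(k·n₁).
So n₁ = (1 + 1/k)·((z_{α/2} + z_β)/d)² = 1.500 × (3.362/0.93)².
n₁ = 1.500 × 13.07 = 19.6.
Round up: n₁ = 20, giving n₂ = 2 × 20 = 40.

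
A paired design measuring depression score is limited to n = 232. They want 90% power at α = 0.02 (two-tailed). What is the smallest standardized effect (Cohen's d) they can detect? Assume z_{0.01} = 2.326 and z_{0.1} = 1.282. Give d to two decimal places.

For a single sample (or paired design) of n = 232: d_min = (z_{α/2} + z_β)/√n.
z-sum = 2.326 + 1.282 = 3.608.
d_min = 3.608 / √232 = 3.608 / 15.232 = 0.237.

d_min ≈ 0.24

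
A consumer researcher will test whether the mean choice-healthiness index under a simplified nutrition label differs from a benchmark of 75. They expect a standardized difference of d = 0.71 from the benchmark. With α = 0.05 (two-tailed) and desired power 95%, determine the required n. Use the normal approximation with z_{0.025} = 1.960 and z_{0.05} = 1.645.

n = 26

For a one-sample test: n = ((z_{α/2} + z_β) / d)².
z_{α/2} + z_β = 1.960 + 1.645 = 3.605.
n = (3.605 / 0.71)² = 5.077² = 25.78.
Round up.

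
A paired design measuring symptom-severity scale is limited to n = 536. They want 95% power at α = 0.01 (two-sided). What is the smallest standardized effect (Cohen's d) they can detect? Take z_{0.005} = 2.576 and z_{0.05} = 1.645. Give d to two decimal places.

d_min ≈ 0.18

For a single sample (or paired design) of n = 536: d_min = (z_{α/2} + z_β)/√n.
z-sum = 2.576 + 1.645 = 4.221.
d_min = 4.221 / √536 = 4.221 / 23.152 = 0.182.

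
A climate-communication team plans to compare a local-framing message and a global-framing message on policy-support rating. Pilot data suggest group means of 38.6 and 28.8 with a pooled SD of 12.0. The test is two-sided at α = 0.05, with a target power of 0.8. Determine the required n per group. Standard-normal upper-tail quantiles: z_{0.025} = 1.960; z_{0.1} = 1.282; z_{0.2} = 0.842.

Cohen's d = |M₁ − M₂| / SD_pooled = |38.6 − 28.8| / 12.0 = 9.8 / 12.0 = 0.817.
For two independent groups with equal n: n = 2·((z_{α/2} + z_β) / d)².
z_{α/2} + z_β = 1.960 + 0.842 = 2.802.
n = 2 × (2.802 / 0.817)² = 2 × 3.430² = 2 × 11.76 = 23.5.
Round up to the next whole participant.

n = 24 per group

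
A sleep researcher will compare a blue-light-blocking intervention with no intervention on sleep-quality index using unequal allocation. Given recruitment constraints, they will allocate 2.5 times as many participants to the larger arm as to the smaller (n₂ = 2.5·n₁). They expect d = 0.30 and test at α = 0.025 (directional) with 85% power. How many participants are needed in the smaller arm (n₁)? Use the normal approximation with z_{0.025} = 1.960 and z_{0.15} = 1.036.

With allocation ratio k = n₂/n₁ = 2.5, Var(x̄₁−x̄₂) = σ²(1/n₁ + 1/(k·n₁)) = σ²·(k+1)/(k·n₁).
So n₁ = (1 + 1/k)·((z_{α} + z_β)/d)² = 1.400 × (2.996/0.30)².
n₁ = 1.400 × 99.73 = 139.6.
Round up: n₁ = 140, giving n₂ = 2.5 × 140 = 350.

n₁ = 140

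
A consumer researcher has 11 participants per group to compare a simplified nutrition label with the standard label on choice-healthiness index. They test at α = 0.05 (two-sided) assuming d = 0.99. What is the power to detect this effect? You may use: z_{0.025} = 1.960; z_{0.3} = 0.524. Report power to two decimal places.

For two equal groups, power = Φ(d·√(n/2) − z_{α/2}).
d·√(n/2) = 0.99 × √(11/2) = 0.99 × 2.345 = 2.322.
z_β = 2.322 − 1.960 = 0.362.
Power = Φ(0.362) = 0.641.

power ≈ 0.64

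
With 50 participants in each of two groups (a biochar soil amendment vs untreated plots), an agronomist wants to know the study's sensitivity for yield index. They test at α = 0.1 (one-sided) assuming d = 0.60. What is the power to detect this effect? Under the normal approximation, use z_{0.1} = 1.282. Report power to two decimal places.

For two equal groups, power = Φ(d·√(n/2) − z_{α}).
d·√(n/2) = 0.60 × √(50/2) = 0.60 × 5.000 = 3.000.
z_β = 3.000 − 1.282 = 1.718.
Power = Φ(1.718) = 0.957.

power ≈ 0.96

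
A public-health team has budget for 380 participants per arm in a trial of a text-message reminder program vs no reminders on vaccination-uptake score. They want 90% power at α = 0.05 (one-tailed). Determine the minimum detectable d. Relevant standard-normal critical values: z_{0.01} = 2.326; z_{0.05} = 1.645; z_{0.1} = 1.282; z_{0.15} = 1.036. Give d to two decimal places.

d_min ≈ 0.21

For two independent groups of n = 380 each: d_min = (z_{α} + z_β)·√(2/n).
z-sum = 1.645 + 1.282 = 2.927.
d_min = 2.927 × √(2/380) = 2.927 × 0.0725 = 0.212.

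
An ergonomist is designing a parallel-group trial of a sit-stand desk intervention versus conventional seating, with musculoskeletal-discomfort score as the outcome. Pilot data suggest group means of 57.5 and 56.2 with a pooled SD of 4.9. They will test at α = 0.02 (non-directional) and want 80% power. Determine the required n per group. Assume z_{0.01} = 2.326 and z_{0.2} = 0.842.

Cohen's d = |M₁ − M₂| / SD_pooled = |57.5 − 56.2| / 4.9 = 1.3 / 4.9 = 0.265.
For two independent groups with equal n: n = 2·((z_{α/2} + z_β) / d)².
z_{α/2} + z_β = 2.326 + 0.842 = 3.168.
n = 2 × (3.168 / 0.265)² = 2 × 11.955² = 2 × 142.92 = 285.8.
Round up to the next whole participant.

n = 286 per group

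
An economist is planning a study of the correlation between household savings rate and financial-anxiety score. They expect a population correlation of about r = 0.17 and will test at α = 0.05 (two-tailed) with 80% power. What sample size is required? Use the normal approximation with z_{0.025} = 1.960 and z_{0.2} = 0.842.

n = 270

Fisher's z: C = ½·ln((1+r)/(1−r)) = ½·ln(1.4096) = 0.1717.
n = ((z_{α/2} + z_β)/C)² + 3.
(1.960 + 0.842) / 0.1717 = 2.802 / 0.1717 = 16.319.
n = 16.319² + 3 = 266.32 + 3 = 269.3.
Round up.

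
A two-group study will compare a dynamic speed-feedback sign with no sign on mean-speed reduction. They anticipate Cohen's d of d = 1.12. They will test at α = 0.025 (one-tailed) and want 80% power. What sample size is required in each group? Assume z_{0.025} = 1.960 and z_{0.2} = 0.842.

For two independent groups with equal n: n = 2·((z_{α} + z_β) / d)².
z_{α} + z_β = 1.960 + 0.842 = 2.802.
n = 2 × (2.802 / 1.12)² = 2 × 2.502² = 2 × 6.26 = 12.5.
Round up to the next whole participant.

n = 13 per group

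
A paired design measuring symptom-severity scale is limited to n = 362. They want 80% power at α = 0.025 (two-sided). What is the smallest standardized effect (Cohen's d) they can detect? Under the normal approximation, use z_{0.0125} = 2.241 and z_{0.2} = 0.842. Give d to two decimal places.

For a single sample (or paired design) of n = 362: d_min = (z_{α/2} + z_β)/√n.
z-sum = 2.241 + 0.842 = 3.083.
d_min = 3.083 / √362 = 3.083 / 19.026 = 0.162.

d_min ≈ 0.16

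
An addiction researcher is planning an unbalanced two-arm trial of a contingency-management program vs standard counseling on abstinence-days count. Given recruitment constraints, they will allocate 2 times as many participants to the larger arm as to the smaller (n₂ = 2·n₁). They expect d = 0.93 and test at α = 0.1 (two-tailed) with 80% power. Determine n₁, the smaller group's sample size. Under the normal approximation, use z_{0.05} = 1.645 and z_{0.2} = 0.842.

n₁ = 11

With allocation ratio k = n₂/n₁ = 2, Var(x̄₁−x̄₂) = σ²(1/n₁ + 1/(k·n₁)) = σ²·(k+1)/(k·n₁).
So n₁ = (1 + 1/k)·((z_{α/2} + z_β)/d)² = 1.500 × (2.487/0.93)².
n₁ = 1.500 × 7.15 = 10.7.
Round up: n₁ = 11, giving n₂ = 2 × 11 = 22.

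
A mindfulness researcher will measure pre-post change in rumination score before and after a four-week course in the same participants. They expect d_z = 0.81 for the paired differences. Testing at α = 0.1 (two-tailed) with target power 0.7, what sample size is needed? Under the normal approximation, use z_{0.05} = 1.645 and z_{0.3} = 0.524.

n = 8 pairs

For a paired (one-sample on differences) test: n = ((z_{α/2} + z_β) / d)².
z_{α/2} + z_β = 1.645 + 0.524 = 2.169.
n = (2.169 / 0.81)² = 2.678² = 7.17.
Round up.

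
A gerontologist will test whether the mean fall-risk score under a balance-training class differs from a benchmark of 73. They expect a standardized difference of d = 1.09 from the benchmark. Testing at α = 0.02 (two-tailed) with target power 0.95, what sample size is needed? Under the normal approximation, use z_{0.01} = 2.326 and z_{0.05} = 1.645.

For a one-sample test: n = ((z_{α/2} + z_β) / d)².
z_{α/2} + z_β = 2.326 + 1.645 = 3.971.
n = (3.971 / 1.09)² = 3.643² = 13.27.
Round up.

n = 14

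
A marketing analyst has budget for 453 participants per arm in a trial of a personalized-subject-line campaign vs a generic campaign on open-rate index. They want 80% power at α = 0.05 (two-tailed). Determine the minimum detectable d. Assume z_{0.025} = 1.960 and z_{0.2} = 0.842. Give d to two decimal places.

For two independent groups of n = 453 each: d_min = (z_{α/2} + z_β)·√(2/n).
z-sum = 1.960 + 0.842 = 2.802.
d_min = 2.802 × √(2/453) = 2.802 × 0.0664 = 0.186.

d_min ≈ 0.19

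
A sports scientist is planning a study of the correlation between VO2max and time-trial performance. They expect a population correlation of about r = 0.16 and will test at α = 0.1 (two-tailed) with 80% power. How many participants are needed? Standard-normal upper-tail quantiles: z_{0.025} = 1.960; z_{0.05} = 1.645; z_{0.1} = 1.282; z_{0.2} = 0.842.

Fisher's z: C = ½·ln((1+r)/(1−r)) = ½·ln(1.3810) = 0.1614.
n = ((z_{α/2} + z_β)/C)² + 3.
(1.645 + 0.842) / 0.1614 = 2.487 / 0.1614 = 15.409.
n = 15.409² + 3 = 237.43 + 3 = 240.4.
Round up.

n = 241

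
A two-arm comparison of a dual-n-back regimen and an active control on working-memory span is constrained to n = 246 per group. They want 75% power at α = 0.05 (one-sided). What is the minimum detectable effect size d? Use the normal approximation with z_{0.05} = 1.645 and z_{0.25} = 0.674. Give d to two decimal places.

d_min ≈ 0.21

For two independent groups of n = 246 each: d_min = (z_{α} + z_β)·√(2/n).
z-sum = 1.645 + 0.674 = 2.319.
d_min = 2.319 × √(2/246) = 2.319 × 0.0902 = 0.209.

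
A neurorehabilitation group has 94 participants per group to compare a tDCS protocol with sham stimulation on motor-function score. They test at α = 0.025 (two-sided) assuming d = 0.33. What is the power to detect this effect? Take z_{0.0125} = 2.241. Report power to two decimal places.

power ≈ 0.51

For two equal groups, power = Φ(d·√(n/2) − z_{α/2}).
d·√(n/2) = 0.33 × √(94/2) = 0.33 × 6.856 = 2.262.
z_β = 2.262 − 2.241 = 0.021.
Power = Φ(0.021) = 0.509.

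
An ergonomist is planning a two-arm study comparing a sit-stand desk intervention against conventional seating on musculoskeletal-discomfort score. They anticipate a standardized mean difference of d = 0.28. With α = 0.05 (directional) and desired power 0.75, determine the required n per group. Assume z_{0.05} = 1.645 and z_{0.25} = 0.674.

n = 138 per group

For two independent groups with equal n: n = 2·((z_{α} + z_β) / d)².
z_{α} + z_β = 1.645 + 0.674 = 2.319.
n = 2 × (2.319 / 0.28)² = 2 × 8.282² = 2 × 68.59 = 137.2.
Round up to the next whole participant.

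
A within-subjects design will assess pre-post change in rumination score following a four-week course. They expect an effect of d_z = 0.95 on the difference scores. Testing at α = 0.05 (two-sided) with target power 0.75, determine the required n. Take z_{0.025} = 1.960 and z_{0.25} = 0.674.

For a paired (one-sample on differences) test: n = ((z_{α/2} + z_β) / d)².
z_{α/2} + z_β = 1.960 + 0.674 = 2.634.
n = (2.634 / 0.95)² = 2.773² = 7.69.
Round up.

n = 8 pairs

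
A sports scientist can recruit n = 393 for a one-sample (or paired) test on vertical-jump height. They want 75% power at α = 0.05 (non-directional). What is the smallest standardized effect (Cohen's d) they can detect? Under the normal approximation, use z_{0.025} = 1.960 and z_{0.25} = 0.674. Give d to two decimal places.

For a single sample (or paired design) of n = 393: d_min = (z_{α/2} + z_β)/√n.
z-sum = 1.960 + 0.674 = 2.634.
d_min = 2.634 / √393 = 2.634 / 19.824 = 0.133.

d_min ≈ 0.13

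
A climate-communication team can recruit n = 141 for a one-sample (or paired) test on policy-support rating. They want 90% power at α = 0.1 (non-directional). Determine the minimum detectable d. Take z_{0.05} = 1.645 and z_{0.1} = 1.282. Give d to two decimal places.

For a single sample (or paired design) of n = 141: d_min = (z_{α/2} + z_β)/√n.
z-sum = 1.645 + 1.282 = 2.927.
d_min = 2.927 / √141 = 2.927 / 11.874 = 0.246.

d_min ≈ 0.25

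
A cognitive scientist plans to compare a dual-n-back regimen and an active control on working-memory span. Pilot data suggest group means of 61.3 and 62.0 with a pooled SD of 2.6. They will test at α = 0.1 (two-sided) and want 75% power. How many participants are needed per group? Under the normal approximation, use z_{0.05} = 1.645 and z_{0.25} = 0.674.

n = 149 per group

Cohen's d = |M₁ − M₂| / SD_pooled = |61.3 − 62.0| / 2.6 = 0.7 / 2.6 = 0.269.
For two independent groups with equal n: n = 2·((z_{α/2} + z_β) / d)².
z_{α/2} + z_β = 1.645 + 0.674 = 2.319.
n = 2 × (2.319 / 0.269)² = 2 × 8.621² = 2 × 74.32 = 148.6.
Round up to the next whole participant.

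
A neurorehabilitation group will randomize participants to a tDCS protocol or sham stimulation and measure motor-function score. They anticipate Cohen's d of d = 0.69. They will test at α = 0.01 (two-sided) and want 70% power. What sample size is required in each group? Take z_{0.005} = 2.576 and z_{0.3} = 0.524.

n = 41 per group

For two independent groups with equal n: n = 2·((z_{α/2} + z_β) / d)².
z_{α/2} + z_β = 2.576 + 0.524 = 3.100.
n = 2 × (3.100 / 0.69)² = 2 × 4.493² = 2 × 20.18 = 40.4.
Round up to the next whole participant.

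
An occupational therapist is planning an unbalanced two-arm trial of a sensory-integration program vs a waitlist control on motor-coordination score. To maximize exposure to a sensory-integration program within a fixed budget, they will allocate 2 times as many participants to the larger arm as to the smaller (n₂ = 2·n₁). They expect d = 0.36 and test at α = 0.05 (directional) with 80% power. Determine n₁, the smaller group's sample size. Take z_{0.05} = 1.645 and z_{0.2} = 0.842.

With allocation ratio k = n₂/n₁ = 2, Var(x̄₁−x̄₂) = σ²(1/n₁ + 1/(k·n₁)) = σ²·(k+1)/(k·n₁).
So n₁ = (1 + 1/k)·((z_{α} + z_β)/d)² = 1.500 × (2.487/0.36)².
n₁ = 1.500 × 47.73 = 71.6.
Round up: n₁ = 72, giving n₂ = 2 × 72 = 144.

n₁ = 72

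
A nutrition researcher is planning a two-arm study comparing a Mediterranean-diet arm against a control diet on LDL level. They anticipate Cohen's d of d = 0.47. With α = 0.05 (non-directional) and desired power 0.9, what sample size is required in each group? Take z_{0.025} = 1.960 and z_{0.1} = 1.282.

For two independent groups with equal n: n = 2·((z_{α/2} + z_β) / d)².
z_{α/2} + z_β = 1.960 + 1.282 = 3.242.
n = 2 × (3.242 / 0.47)² = 2 × 6.898² = 2 × 47.58 = 95.2.
Round up to the next whole participant.

n = 96 per group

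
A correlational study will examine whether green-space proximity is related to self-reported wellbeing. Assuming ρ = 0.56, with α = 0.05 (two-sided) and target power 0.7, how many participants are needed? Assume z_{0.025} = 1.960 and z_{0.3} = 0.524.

n = 19

Fisher's z: C = ½·ln((1+r)/(1−r)) = ½·ln(3.5455) = 0.6328.
n = ((z_{α/2} + z_β)/C)² + 3.
(1.960 + 0.524) / 0.6328 = 2.484 / 0.6328 = 3.925.
n = 3.925² + 3 = 15.41 + 3 = 18.4.
Round up.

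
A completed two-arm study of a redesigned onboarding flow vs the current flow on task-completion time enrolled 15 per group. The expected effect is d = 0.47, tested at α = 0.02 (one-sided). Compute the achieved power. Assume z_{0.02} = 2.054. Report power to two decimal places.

For two equal groups, power = Φ(d·√(n/2) − z_{α}).
d·√(n/2) = 0.47 × √(15/2) = 0.47 × 2.739 = 1.287.
z_β = 1.287 − 2.054 = -0.767.
Power = Φ(-0.767) = 0.222.

power ≈ 0.22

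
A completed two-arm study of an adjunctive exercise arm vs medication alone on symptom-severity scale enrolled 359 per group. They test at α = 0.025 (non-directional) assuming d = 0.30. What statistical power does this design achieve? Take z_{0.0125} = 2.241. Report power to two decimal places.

power ≈ 0.96

For two equal groups, power = Φ(d·√(n/2) − z_{α/2}).
d·√(n/2) = 0.30 × √(359/2) = 0.30 × 13.398 = 4.019.
z_β = 4.019 − 2.241 = 1.778.
Power = Φ(1.778) = 0.962.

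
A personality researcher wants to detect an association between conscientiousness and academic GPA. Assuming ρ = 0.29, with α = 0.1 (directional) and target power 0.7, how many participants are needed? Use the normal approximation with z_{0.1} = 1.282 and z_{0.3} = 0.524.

n = 40

Fisher's z: C = ½·ln((1+r)/(1−r)) = ½·ln(1.8169) = 0.2986.
n = ((z_{α} + z_β)/C)² + 3.
(1.282 + 0.524) / 0.2986 = 1.806 / 0.2986 = 6.048.
n = 6.048² + 3 = 36.58 + 3 = 39.6.
Round up.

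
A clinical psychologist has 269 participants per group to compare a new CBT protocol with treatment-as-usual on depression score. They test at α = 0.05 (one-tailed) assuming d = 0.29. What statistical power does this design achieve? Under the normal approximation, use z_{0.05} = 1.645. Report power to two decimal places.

For two equal groups, power = Φ(d·√(n/2) − z_{α}).
d·√(n/2) = 0.29 × √(269/2) = 0.29 × 11.597 = 3.363.
z_β = 3.363 − 1.645 = 1.718.
Power = Φ(1.718) = 0.957.

power ≈ 0.96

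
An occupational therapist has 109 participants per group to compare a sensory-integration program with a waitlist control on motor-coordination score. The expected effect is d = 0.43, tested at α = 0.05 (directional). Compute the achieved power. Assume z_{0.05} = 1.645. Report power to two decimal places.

power ≈ 0.94

For two equal groups, power = Φ(d·√(n/2) − z_{α}).
d·√(n/2) = 0.43 × √(109/2) = 0.43 × 7.382 = 3.174.
z_β = 3.174 − 1.645 = 1.529.
Power = Φ(1.529) = 0.937.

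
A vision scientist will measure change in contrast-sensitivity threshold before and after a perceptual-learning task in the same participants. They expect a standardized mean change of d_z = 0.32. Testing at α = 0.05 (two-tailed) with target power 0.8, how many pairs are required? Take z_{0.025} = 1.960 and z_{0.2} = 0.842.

For a paired (one-sample on differences) test: n = ((z_{α/2} + z_β) / d)².
z_{α/2} + z_β = 1.960 + 0.842 = 2.802.
n = (2.802 / 0.32)² = 8.756² = 76.67.
Round up.

n = 77 pairs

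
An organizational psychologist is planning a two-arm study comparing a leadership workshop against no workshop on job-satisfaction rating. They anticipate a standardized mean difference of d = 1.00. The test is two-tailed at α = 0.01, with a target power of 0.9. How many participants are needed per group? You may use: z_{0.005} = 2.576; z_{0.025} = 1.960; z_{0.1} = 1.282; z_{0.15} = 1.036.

n = 30 per group

For two independent groups with equal n: n = 2·((z_{α/2} + z_β) / d)².
z_{α/2} + z_β = 2.576 + 1.282 = 3.858.
n = 2 × (3.858 / 1.00)² = 2 × 3.858² = 2 × 14.88 = 29.8.
Round up to the next whole participant.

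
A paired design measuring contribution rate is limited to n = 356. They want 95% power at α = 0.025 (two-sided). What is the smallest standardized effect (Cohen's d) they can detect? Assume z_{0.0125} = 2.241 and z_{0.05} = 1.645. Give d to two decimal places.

d_min ≈ 0.21

For a single sample (or paired design) of n = 356: d_min = (z_{α/2} + z_β)/√n.
z-sum = 2.241 + 1.645 = 3.886.
d_min = 3.886 / √356 = 3.886 / 18.868 = 0.206.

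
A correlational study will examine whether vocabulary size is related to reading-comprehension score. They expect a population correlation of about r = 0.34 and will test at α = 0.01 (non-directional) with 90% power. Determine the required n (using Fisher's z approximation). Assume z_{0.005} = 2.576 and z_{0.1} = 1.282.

n = 122

Fisher's z: C = ½·ln((1+r)/(1−r)) = ½·ln(2.0303) = 0.3541.
n = ((z_{α/2} + z_β)/C)² + 3.
(2.576 + 1.282) / 0.3541 = 3.858 / 0.3541 = 10.895.
n = 10.895² + 3 = 118.71 + 3 = 121.7.
Round up.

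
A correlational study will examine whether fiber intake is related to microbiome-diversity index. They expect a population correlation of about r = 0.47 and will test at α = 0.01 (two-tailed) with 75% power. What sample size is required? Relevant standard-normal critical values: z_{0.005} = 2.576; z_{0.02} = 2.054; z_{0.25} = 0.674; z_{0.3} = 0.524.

Fisher's z: C = ½·ln((1+r)/(1−r)) = ½·ln(2.7736) = 0.5101.
n = ((z_{α/2} + z_β)/C)² + 3.
(2.576 + 0.674) / 0.5101 = 3.250 / 0.5101 = 6.371.
n = 6.371² + 3 = 40.59 + 3 = 43.6.
Round up.

n = 44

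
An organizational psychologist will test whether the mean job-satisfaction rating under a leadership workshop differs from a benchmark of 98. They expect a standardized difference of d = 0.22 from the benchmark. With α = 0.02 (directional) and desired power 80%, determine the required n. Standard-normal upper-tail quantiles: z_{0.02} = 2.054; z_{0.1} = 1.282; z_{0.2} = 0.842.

For a one-sample test: n = ((z_{α} + z_β) / d)².
z_{α} + z_β = 2.054 + 0.842 = 2.896.
n = (2.896 / 0.22)² = 13.164² = 173.28.
Round up.

n = 174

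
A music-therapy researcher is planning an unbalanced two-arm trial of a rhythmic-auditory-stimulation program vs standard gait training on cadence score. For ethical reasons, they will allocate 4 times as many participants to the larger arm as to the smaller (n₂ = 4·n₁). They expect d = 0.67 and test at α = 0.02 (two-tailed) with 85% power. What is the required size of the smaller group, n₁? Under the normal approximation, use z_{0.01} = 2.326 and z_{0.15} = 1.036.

With allocation ratio k = n₂/n₁ = 4, Var(x̄₁−x̄₂) = σ²(1/n₁ + 1/(k·n₁)) = σ²·(k+1)/(k·n₁).
So n₁ = (1 + 1/k)·((z_{α/2} + z_β)/d)² = 1.250 × (3.362/0.67)².
n₁ = 1.250 × 25.18 = 31.5.
Round up: n₁ = 32, giving n₂ = 4 × 32 = 128.

n₁ = 32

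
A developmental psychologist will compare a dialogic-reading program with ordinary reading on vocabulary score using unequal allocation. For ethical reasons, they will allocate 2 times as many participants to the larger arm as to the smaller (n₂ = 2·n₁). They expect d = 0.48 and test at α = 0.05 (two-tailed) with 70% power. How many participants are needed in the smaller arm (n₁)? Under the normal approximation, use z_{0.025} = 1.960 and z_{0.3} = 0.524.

With allocation ratio k = n₂/n₁ = 2, Var(x̄₁−x̄₂) = σ²(1/n₁ + 1/(k·n₁)) = σ²·(k+1)/(k·n₁).
So n₁ = (1 + 1/k)·((z_{α/2} + z_β)/d)² = 1.500 × (2.484/0.48)².
n₁ = 1.500 × 26.78 = 40.2.
Round up: n₁ = 41, giving n₂ = 2 × 41 = 82.

n₁ = 41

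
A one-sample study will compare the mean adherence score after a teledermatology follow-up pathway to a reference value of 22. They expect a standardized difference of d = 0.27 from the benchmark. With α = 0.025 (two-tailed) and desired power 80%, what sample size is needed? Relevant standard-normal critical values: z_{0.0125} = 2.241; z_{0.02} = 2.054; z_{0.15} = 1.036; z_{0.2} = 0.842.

For a one-sample test: n = ((z_{α/2} + z_β) / d)².
z_{α/2} + z_β = 2.241 + 0.842 = 3.083.
n = (3.083 / 0.27)² = 11.419² = 130.38.
Round up.

n = 131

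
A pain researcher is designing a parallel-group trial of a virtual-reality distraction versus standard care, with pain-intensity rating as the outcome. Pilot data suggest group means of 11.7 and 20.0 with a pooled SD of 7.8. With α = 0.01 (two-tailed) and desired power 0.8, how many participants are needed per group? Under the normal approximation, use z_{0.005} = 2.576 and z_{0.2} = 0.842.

Cohen's d = |M₁ − M₂| / SD_pooled = |11.7 − 20.0| / 7.8 = 8.3 / 7.8 = 1.064.
For two independent groups with equal n: n = 2·((z_{α/2} + z_β) / d)².
z_{α/2} + z_β = 2.576 + 0.842 = 3.418.
n = 2 × (3.418 / 1.064)² = 2 × 3.212² = 2 × 10.32 = 20.6.
Round up to the next whole participant.

n = 21 per group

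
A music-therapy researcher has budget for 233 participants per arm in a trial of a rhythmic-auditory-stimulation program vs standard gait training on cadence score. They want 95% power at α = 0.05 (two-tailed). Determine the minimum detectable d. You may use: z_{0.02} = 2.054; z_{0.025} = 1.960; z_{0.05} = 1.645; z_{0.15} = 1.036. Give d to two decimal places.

d_min ≈ 0.33

For two independent groups of n = 233 each: d_min = (z_{α/2} + z_β)·√(2/n).
z-sum = 1.960 + 1.645 = 3.605.
d_min = 3.605 × √(2/233) = 3.605 × 0.0926 = 0.334.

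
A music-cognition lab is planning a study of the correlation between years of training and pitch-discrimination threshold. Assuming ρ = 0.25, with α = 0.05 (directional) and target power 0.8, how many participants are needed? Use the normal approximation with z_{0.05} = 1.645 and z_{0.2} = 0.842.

n = 98

Fisher's z: C = ½·ln((1+r)/(1−r)) = ½·ln(1.6667) = 0.2554.
n = ((z_{α} + z_β)/C)² + 3.
(1.645 + 0.842) / 0.2554 = 2.487 / 0.2554 = 9.738.
n = 9.738² + 3 = 94.82 + 3 = 97.8.
Round up.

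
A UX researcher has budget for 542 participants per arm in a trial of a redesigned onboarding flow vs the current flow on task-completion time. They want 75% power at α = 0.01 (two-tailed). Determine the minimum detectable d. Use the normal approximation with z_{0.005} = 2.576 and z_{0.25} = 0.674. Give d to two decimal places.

For two independent groups of n = 542 each: d_min = (z_{α/2} + z_β)·√(2/n).
z-sum = 2.576 + 0.674 = 3.250.
d_min = 3.250 × √(2/542) = 3.250 × 0.0607 = 0.197.

d_min ≈ 0.20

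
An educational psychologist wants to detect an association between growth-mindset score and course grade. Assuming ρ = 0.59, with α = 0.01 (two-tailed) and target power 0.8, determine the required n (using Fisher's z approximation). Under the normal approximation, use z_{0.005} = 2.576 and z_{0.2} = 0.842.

n = 29

Fisher's z: C = ½·ln((1+r)/(1−r)) = ½·ln(3.8780) = 0.6777.
n = ((z_{α/2} + z_β)/C)² + 3.
(2.576 + 0.842) / 0.6777 = 3.418 / 0.6777 = 5.044.
n = 5.044² + 3 = 25.44 + 3 = 28.4.
Round up.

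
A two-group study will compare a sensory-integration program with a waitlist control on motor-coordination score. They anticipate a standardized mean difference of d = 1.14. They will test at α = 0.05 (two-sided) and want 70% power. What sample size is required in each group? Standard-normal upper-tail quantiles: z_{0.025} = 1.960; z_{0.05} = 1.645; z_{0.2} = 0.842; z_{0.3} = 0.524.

For two independent groups with equal n: n = 2·((z_{α/2} + z_β) / d)².
z_{α/2} + z_β = 1.960 + 0.524 = 2.484.
n = 2 × (2.484 / 1.14)² = 2 × 2.179² = 2 × 4.75 = 9.5.
Round up to the next whole participant.

n = 10 per group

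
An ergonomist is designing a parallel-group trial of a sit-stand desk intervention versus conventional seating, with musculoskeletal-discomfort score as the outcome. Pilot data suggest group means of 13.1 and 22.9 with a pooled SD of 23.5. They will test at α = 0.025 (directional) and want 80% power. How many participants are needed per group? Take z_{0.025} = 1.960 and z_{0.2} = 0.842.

n = 91 per group

Cohen's d = |M₁ − M₂| / SD_pooled = |13.1 − 22.9| / 23.5 = 9.8 / 23.5 = 0.417.
For two independent groups with equal n: n = 2·((z_{α} + z_β) / d)².
z_{α} + z_β = 1.960 + 0.842 = 2.802.
n = 2 × (2.802 / 0.417)² = 2 × 6.719² = 2 × 45.15 = 90.3.
Round up to the next whole participant.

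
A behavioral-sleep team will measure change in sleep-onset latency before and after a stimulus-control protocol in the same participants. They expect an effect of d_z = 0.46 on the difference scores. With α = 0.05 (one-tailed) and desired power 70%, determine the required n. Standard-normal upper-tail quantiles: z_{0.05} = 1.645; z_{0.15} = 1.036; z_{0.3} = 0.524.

For a paired (one-sample on differences) test: n = ((z_{α} + z_β) / d)².
z_{α} + z_β = 1.645 + 0.524 = 2.169.
n = (2.169 / 0.46)² = 4.715² = 22.23.
Round up.

n = 23 pairs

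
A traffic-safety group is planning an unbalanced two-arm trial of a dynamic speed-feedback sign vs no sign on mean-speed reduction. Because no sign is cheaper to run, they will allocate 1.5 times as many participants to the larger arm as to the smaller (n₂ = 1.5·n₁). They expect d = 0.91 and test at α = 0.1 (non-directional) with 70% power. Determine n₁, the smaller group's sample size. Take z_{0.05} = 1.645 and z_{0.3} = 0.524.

With allocation ratio k = n₂/n₁ = 1.5, Var(x̄₁−x̄₂) = σ²(1/n₁ + 1/(k·n₁)) = σ²·(k+1)/(k·n₁).
So n₁ = (1 + 1/k)·((z_{α/2} + z_β)/d)² = 1.667 × (2.169/0.91)².
n₁ = 1.667 × 5.68 = 9.5.
Round up: n₁ = 10, giving n₂ = 1.5 × 10 = 15.

n₁ = 10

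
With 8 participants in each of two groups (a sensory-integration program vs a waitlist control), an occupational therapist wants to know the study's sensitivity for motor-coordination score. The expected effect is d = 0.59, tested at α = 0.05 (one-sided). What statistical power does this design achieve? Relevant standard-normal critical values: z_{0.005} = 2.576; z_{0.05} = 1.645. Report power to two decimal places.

For two equal groups, power = Φ(d·√(n/2) − z_{α}).
d·√(n/2) = 0.59 × √(8/2) = 0.59 × 2.000 = 1.180.
z_β = 1.180 − 1.645 = -0.465.
Power = Φ(-0.465) = 0.321.

power ≈ 0.32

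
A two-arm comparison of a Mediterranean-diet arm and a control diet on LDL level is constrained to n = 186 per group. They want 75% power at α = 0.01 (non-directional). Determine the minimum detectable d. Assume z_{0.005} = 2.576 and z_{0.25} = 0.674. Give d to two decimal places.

For two independent groups of n = 186 each: d_min = (z_{α/2} + z_β)·√(2/n).
z-sum = 2.576 + 0.674 = 3.250.
d_min = 3.250 × √(2/186) = 3.250 × 0.1037 = 0.337.

d_min ≈ 0.34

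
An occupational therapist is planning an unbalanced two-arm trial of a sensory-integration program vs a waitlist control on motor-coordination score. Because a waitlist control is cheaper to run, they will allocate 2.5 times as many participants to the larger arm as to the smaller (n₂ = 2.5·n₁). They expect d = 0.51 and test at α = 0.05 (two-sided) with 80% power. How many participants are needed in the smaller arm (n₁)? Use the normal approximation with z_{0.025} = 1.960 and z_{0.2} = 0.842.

With allocation ratio k = n₂/n₁ = 2.5, Var(x̄₁−x̄₂) = σ²(1/n₁ + 1/(k·n₁)) = σ²·(k+1)/(k·n₁).
So n₁ = (1 + 1/k)·((z_{α/2} + z_β)/d)² = 1.400 × (2.802/0.51)².
n₁ = 1.400 × 30.19 = 42.3.
Round up: n₁ = 43, giving n₂ = ⌈2.5 × 43⌉ = ⌈107.5⌉ = 108.

n₁ = 43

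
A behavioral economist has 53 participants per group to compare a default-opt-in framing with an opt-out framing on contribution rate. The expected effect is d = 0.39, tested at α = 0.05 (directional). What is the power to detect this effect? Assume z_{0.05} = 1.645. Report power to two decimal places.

For two equal groups, power = Φ(d·√(n/2) − z_{α}).
d·√(n/2) = 0.39 × √(53/2) = 0.39 × 5.148 = 2.008.
z_β = 2.008 − 1.645 = 0.363.
Power = Φ(0.363) = 0.642.

power ≈ 0.64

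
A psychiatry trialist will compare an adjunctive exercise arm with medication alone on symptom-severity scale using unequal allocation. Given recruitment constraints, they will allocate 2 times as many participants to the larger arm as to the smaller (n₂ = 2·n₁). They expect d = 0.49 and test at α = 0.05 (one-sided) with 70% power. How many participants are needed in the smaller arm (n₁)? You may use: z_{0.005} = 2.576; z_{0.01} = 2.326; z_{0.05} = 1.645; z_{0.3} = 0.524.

With allocation ratio k = n₂/n₁ = 2, Var(x̄₁−x̄₂) = σ²(1/n₁ + 1/(k·n₁)) = σ²·(k+1)/(k·n₁).
So n₁ = (1 + 1/k)·((z_{α} + z_β)/d)² = 1.500 × (2.169/0.49)².
n₁ = 1.500 × 19.59 = 29.4.
Round up: n₁ = 30, giving n₂ = 2 × 30 = 60.

n₁ = 30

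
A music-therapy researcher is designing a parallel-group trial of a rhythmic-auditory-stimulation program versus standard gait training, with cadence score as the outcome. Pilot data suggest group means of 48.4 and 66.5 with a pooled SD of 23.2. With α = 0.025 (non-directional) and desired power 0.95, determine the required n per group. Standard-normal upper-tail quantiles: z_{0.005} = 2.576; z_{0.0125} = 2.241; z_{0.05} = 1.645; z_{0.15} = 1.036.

n = 50 per group

Cohen's d = |M₁ − M₂| / SD_pooled = |48.4 − 66.5| / 23.2 = 18.1 / 23.2 = 0.780.
For two independent groups with equal n: n = 2·((z_{α/2} + z_β) / d)².
z_{α/2} + z_β = 2.241 + 1.645 = 3.886.
n = 2 × (3.886 / 0.780)² = 2 × 4.982² = 2 × 24.82 = 49.6.
Round up to the next whole participant.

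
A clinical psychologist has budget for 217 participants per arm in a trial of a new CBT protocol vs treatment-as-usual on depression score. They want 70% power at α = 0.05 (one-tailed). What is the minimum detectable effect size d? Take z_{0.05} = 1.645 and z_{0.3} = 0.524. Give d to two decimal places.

For two independent groups of n = 217 each: d_min = (z_{α} + z_β)·√(2/n).
z-sum = 1.645 + 0.524 = 2.169.
d_min = 2.169 × √(2/217) = 2.169 × 0.0960 = 0.208.

d_min ≈ 0.21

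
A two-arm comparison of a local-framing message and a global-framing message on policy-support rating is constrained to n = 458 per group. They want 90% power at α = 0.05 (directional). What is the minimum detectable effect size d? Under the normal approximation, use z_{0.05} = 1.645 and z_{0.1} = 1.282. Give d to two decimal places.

For two independent groups of n = 458 each: d_min = (z_{α} + z_β)·√(2/n).
z-sum = 1.645 + 1.282 = 2.927.
d_min = 2.927 × √(2/458) = 2.927 × 0.0661 = 0.193.

d_min ≈ 0.19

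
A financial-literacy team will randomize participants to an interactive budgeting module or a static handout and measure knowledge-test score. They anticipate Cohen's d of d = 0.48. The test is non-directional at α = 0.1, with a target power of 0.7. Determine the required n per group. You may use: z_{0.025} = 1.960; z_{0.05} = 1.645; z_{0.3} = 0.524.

n = 41 per group

For two independent groups with equal n: n = 2·((z_{α/2} + z_β) / d)².
z_{α/2} + z_β = 1.645 + 0.524 = 2.169.
n = 2 × (2.169 / 0.48)² = 2 × 4.519² = 2 × 20.42 = 40.8.
Round up to the next whole participant.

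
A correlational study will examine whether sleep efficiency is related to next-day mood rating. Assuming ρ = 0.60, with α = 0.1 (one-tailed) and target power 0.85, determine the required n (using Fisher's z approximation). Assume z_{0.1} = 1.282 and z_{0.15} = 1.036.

Fisher's z: C = ½·ln((1+r)/(1−r)) = ½·ln(4.0000) = 0.6931.
n = ((z_{α} + z_β)/C)² + 3.
(1.282 + 1.036) / 0.6931 = 2.318 / 0.6931 = 3.344.
n = 3.344² + 3 = 11.18 + 3 = 14.2.
Round up.

n = 15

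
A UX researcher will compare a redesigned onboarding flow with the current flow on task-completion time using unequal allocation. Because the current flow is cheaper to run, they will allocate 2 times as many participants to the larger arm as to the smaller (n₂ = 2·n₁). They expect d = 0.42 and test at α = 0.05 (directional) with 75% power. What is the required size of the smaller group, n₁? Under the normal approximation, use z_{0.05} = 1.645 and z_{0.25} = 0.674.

With allocation ratio k = n₂/n₁ = 2, Var(x̄₁−x̄₂) = σ²(1/n₁ + 1/(k·n₁)) = σ²·(k+1)/(k·n₁).
So n₁ = (1 + 1/k)·((z_{α} + z_β)/d)² = 1.500 × (2.319/0.42)².
n₁ = 1.500 × 30.49 = 45.7.
Round up: n₁ = 46, giving n₂ = 2 × 46 = 92.

n₁ = 46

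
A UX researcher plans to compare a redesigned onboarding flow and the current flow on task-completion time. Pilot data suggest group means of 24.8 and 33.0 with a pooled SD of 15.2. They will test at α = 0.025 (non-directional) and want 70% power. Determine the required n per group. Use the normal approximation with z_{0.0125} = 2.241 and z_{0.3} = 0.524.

Cohen's d = |M₁ − M₂| / SD_pooled = |24.8 − 33.0| / 15.2 = 8.2 / 15.2 = 0.539.
For two independent groups with equal n: n = 2·((z_{α/2} + z_β) / d)².
z_{α/2} + z_β = 2.241 + 0.524 = 2.765.
n = 2 × (2.765 / 0.539)² = 2 × 5.130² = 2 × 26.32 = 52.6.
Round up to the next whole participant.

n = 53 per group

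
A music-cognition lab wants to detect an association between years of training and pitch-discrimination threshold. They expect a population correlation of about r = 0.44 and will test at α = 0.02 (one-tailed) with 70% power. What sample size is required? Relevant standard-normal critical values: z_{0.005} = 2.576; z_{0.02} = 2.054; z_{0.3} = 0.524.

n = 33

Fisher's z: C = ½·ln((1+r)/(1−r)) = ½·ln(2.5714) = 0.4722.
n = ((z_{α} + z_β)/C)² + 3.
(2.054 + 0.524) / 0.4722 = 2.578 / 0.4722 = 5.460.
n = 5.460² + 3 = 29.81 + 3 = 32.8.
Round up.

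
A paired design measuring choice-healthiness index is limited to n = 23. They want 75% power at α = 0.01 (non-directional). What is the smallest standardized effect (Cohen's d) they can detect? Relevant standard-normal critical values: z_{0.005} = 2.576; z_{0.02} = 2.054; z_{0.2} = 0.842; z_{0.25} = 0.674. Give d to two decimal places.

For a single sample (or paired design) of n = 23: d_min = (z_{α/2} + z_β)/√n.
z-sum = 2.576 + 0.674 = 3.250.
d_min = 3.250 / √23 = 3.250 / 4.796 = 0.678.

d_min ≈ 0.68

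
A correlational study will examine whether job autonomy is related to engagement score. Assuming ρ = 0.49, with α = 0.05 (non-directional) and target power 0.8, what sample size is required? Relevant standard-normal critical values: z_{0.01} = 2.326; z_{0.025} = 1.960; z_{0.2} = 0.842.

n = 31

Fisher's z: C = ½·ln((1+r)/(1−r)) = ½·ln(2.9216) = 0.5361.
n = ((z_{α/2} + z_β)/C)² + 3.
(1.960 + 0.842) / 0.5361 = 2.802 / 0.5361 = 5.227.
n = 5.227² + 3 = 27.32 + 3 = 30.3.
Round up.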